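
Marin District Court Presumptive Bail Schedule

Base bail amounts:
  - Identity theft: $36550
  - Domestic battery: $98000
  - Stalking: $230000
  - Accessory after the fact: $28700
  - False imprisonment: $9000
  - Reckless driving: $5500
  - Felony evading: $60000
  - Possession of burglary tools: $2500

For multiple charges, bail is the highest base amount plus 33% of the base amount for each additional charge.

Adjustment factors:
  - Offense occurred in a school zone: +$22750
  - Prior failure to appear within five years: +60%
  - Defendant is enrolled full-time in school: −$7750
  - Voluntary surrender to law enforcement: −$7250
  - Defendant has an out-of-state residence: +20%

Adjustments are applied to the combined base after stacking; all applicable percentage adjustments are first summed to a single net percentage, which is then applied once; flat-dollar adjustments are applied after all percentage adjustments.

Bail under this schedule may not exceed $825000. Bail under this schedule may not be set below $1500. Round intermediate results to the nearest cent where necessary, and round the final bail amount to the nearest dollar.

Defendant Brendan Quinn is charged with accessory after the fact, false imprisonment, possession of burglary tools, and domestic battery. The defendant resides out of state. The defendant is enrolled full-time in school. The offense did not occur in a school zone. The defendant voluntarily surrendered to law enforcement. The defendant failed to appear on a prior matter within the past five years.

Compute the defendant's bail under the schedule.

$185279

Base amounts from the schedule: accessory after the fact $28700; false imprisonment $9000; possession of burglary tools $2500; domestic battery $98000.
Stacking rule: highest base plus 33% of each additional charge. Highest is domestic battery at $98000. Additional: $28700 × 33% = $9471; $9000 × 33% = $2970; $2500 × 33% = $825. Combined base = $98000 + $13266 = $111266.
Net percentage adjustment: +60% +20% = +80%. $111266 × 1.8 = $200278.80.
Defendant is enrolled full-time in school (−$7750 flat): $200278.80 − $7750 = $192528.80.
Voluntary surrender to law enforcement (−$7250 flat): $192528.80 − $7250 = $185278.80.
$185278.80 is within the $825000 maximum.
$185278.80 is at or above the $1500 minimum.
Rounded to the nearest dollar: $185279.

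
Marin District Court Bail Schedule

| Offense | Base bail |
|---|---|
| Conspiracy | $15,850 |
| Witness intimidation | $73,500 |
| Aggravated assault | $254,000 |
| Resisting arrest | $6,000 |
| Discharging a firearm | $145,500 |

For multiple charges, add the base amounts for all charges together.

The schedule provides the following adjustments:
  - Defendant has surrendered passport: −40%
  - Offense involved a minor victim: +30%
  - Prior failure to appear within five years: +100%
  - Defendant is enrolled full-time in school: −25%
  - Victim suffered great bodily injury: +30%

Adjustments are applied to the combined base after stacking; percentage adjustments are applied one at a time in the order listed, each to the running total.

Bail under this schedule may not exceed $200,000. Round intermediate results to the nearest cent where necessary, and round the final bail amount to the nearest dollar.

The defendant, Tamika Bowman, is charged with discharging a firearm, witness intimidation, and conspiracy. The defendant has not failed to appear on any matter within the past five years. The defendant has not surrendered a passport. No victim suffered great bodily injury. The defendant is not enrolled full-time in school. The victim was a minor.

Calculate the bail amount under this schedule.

Base amounts from the schedule: discharging a firearm $145,500; witness intimidation $73,500; conspiracy $15,850.
Stacking rule: sum of all bases. $145,500 + $73,500 + $15,850 = $234,850.
Offense involved a minor victim (+30%): $234,850 × 1.3 = $305,305.
Result $305,305 exceeds the maximum of $200,000; bail is capped at $200,000.

$200,000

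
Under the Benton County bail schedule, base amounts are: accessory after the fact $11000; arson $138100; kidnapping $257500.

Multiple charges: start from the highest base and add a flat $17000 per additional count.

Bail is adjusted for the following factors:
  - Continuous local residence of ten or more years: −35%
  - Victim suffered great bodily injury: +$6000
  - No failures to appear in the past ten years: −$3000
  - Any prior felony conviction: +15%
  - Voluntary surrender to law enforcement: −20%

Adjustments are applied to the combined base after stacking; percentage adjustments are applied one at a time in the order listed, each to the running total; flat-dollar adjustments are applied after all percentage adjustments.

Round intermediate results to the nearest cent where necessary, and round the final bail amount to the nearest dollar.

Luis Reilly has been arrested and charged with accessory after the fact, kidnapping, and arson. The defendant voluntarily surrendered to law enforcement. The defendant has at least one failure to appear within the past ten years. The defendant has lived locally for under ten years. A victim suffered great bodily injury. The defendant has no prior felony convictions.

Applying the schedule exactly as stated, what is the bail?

Base amounts from the schedule: accessory after the fact $11000; kidnapping $257500; arson $138100.
Stacking rule: highest base plus $17000 per additional charge. Highest is kidnapping at $257500; 2 additional charges → +$34000. Combined base = $291500.
Voluntary surrender to law enforcement (−20%): $291500 × 0.8 = $233200.
Victim suffered great bodily injury (+$6000 flat): $233200 + $6000 = $239200.

$239200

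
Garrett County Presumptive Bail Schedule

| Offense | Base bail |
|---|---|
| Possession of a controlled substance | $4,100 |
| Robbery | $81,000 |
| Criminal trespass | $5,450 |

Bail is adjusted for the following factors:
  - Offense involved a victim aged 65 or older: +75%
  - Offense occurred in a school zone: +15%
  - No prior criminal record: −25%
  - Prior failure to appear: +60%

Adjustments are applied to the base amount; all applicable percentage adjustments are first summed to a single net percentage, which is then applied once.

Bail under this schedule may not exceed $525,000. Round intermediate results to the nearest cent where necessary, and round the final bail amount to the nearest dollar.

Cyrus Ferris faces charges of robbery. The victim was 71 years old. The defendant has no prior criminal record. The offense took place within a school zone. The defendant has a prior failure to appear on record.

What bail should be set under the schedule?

$182,250

Base amounts from the schedule: robbery $81,000.
Single charge. Combined base = $81,000.
Net percentage adjustment: +75% +15% −25% +60% = +125%. $81,000 × 2.25 = $182,250.
$182,250 is within the $525,000 maximum.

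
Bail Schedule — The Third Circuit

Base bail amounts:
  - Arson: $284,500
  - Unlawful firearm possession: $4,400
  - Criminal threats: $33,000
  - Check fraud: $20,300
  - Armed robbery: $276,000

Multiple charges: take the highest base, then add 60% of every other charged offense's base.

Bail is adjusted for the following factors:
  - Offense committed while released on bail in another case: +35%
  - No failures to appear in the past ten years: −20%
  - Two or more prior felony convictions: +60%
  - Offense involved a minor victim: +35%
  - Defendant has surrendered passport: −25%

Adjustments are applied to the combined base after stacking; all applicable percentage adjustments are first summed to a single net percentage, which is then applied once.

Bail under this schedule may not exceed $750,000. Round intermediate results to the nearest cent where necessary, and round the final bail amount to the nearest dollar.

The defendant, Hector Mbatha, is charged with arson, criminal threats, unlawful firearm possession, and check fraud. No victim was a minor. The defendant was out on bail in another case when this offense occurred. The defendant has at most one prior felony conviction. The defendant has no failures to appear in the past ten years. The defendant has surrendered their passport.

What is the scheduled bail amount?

$287,208

Base amounts from the schedule: arson $284,500; criminal threats $33,000; unlawful firearm possession $4,400; check fraud $20,300.
Stacking rule: highest base plus 60% of each additional charge. Highest is arson at $284,500. Additional: $33,000 × 60% = $19,800; $4,400 × 60% = $2,640; $20,300 × 60% = $12,180. Combined base = $284,500 + $34,620 = $319,120.
Net percentage adjustment: +35% −20% −25% = −10%. $319,120 × 0.9 = $287,208.
$287,208 is within the $750,000 maximum.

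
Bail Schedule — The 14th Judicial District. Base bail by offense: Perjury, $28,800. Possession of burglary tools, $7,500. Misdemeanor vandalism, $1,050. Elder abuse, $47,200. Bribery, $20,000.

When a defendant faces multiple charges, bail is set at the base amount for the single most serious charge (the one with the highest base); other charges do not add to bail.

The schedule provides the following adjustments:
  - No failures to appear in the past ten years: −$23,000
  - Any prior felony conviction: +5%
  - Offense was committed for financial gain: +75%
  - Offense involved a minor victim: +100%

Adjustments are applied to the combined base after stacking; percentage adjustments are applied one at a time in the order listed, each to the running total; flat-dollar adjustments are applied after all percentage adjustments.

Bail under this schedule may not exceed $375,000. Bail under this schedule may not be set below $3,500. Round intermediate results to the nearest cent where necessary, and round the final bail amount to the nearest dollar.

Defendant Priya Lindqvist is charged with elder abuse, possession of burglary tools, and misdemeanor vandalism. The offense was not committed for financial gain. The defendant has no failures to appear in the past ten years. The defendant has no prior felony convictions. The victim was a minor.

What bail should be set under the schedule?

$71,400

Base amounts from the schedule: elder abuse $47,200; possession of burglary tools $7,500; misdemeanor vandalism $1,050.
Stacking rule: use the highest base only. Highest is elder abuse at $47,200. Combined base = $47,200.
Offense involved a minor victim (+100%): $47,200 × 2 = $94,400.
No failures to appear in the past ten years (−$23,000 flat): $94,400 − $23,000 = $71,400.
$71,400 is within the $375,000 maximum.
$71,400 is at or above the $3,500 minimum.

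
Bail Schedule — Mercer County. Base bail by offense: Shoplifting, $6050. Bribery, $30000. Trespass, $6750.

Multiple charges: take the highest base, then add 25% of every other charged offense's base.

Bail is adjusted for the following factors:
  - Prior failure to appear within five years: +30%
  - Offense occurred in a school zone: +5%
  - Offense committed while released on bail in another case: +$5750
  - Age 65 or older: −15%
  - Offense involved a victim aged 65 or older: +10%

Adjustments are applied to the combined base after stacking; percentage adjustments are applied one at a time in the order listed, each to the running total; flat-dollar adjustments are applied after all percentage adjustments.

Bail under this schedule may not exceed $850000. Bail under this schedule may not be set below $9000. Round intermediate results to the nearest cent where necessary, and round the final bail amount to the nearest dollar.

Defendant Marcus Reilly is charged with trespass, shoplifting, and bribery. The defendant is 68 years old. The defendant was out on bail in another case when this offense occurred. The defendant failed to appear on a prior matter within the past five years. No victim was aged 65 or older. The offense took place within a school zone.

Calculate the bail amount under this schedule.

$44270

Base amounts from the schedule: trespass $6750; shoplifting $6050; bribery $30000.
Stacking rule: highest base plus 25% of each additional charge. Highest is bribery at $30000. Additional: $6750 × 25% = $1687.50; $6050 × 25% = $1512.50. Combined base = $30000 + $3200 = $33200.
Prior failure to appear within five years (+30%): $33200 × 1.3 = $43160.
Offense occurred in a school zone (+5%): $43160 × 1.05 = $45318.
Age 65 or older (−15%): $45318 × 0.85 = $38520.30.
Offense committed while released on bail in another case (+$5750 flat): $38520.30 + $5750 = $44270.30.
$44270.30 is within the $850000 maximum.
$44270.30 is at or above the $9000 minimum.
Rounded to the nearest dollar: $44270.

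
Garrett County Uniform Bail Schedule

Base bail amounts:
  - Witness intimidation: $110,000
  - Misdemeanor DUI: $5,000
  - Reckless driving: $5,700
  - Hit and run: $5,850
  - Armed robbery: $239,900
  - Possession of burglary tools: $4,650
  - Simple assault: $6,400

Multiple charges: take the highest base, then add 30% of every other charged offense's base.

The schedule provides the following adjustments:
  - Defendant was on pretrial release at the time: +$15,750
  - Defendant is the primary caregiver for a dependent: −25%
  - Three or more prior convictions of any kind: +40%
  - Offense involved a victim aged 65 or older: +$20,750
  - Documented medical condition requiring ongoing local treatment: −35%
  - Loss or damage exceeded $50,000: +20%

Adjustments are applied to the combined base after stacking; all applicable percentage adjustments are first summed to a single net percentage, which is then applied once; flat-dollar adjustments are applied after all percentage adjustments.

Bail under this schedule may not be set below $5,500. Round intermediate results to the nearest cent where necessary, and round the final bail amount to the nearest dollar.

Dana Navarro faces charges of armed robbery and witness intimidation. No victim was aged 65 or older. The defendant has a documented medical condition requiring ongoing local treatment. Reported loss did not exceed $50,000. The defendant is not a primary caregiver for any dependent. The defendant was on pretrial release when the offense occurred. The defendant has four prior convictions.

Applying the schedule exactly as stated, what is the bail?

Base amounts from the schedule: armed robbery $239,900; witness intimidation $110,000.
Stacking rule: highest base plus 30% of each additional charge. Highest is armed robbery at $239,900. Additional: $110,000 × 30% = $33,000. Combined base = $239,900 + $33,000 = $272,900.
Net percentage adjustment: +40% −35% = +5%. $272,900 × 1.05 = $286,545.
Defendant was on pretrial release at the time (+$15,750 flat): $286,545 + $15,750 = $302,295.
$302,295 is at or above the $5,500 minimum.

$302,295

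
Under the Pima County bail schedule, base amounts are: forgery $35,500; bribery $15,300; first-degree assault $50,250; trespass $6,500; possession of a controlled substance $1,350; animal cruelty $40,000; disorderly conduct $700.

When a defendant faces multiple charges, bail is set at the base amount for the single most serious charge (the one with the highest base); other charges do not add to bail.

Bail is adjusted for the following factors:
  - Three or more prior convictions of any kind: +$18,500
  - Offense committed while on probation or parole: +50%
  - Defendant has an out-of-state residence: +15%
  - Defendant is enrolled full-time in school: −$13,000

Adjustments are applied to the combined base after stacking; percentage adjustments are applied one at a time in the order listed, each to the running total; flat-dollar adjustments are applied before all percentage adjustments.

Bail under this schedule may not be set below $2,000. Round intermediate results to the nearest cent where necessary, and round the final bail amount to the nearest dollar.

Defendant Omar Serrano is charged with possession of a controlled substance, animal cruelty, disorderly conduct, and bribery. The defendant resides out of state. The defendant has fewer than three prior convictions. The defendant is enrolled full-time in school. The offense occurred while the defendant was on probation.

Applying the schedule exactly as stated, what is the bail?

Base amounts from the schedule: possession of a controlled substance $1,350; animal cruelty $40,000; disorderly conduct $700; bribery $15,300.
Stacking rule: use the highest base only. Highest is animal cruelty at $40,000. Combined base = $40,000.
Defendant is enrolled full-time in school (−$13,000 flat): $40,000 − $13,000 = $27,000.
Offense committed while on probation or parole (+50%): $27,000 × 1.5 = $40,500.
Defendant has an out-of-state residence (+15%): $40,500 × 1.15 = $46,575.
$46,575 is at or above the $2,000 minimum.

$46,575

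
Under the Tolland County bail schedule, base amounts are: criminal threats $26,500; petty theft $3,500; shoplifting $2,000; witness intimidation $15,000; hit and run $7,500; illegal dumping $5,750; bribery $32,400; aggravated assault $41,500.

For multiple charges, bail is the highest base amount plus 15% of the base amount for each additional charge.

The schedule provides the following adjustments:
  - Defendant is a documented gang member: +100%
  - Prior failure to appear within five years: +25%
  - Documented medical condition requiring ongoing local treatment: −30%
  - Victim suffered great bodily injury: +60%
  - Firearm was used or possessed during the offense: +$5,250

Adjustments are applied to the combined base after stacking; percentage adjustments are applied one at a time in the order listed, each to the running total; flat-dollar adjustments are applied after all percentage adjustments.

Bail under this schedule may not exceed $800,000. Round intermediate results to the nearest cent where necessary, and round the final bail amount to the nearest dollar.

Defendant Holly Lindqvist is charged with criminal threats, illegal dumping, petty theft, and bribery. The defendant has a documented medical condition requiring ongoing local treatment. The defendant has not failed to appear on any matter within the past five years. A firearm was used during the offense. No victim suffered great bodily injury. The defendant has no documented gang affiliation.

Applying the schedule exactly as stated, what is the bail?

Base amounts from the schedule: criminal threats $26,500; illegal dumping $5,750; petty theft $3,500; bribery $32,400.
Stacking rule: highest base plus 15% of each additional charge. Highest is bribery at $32,400. Additional: $26,500 × 15% = $3,975; $5,750 × 15% = $862.50; $3,500 × 15% = $525. Combined base = $32,400 + $5,362.50 = $37,762.50.
Documented medical condition requiring ongoing local treatment (−30%): $37,762.50 × 0.7 = $26,433.75.
Firearm was used or possessed during the offense (+$5,250 flat): $26,433.75 + $5,250 = $31,683.75.
$31,683.75 is within the $800,000 maximum.
Rounded to the nearest dollar: $31,684.

$31,684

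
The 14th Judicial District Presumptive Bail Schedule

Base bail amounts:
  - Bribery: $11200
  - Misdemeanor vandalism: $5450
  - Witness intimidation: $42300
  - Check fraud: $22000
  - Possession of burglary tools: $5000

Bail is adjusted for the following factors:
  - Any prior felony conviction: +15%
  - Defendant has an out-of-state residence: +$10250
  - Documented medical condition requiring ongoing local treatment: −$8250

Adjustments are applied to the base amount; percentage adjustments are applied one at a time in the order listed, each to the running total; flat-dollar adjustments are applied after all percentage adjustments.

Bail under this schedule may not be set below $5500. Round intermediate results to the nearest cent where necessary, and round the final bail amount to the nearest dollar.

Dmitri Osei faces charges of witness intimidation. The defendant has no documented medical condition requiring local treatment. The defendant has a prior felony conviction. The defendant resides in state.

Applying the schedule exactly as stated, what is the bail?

Base amounts from the schedule: witness intimidation $42300.
Single charge. Combined base = $42300.
Any prior felony conviction (+15%): $42300 × 1.15 = $48645.
$48645 is at or above the $5500 minimum.

$48645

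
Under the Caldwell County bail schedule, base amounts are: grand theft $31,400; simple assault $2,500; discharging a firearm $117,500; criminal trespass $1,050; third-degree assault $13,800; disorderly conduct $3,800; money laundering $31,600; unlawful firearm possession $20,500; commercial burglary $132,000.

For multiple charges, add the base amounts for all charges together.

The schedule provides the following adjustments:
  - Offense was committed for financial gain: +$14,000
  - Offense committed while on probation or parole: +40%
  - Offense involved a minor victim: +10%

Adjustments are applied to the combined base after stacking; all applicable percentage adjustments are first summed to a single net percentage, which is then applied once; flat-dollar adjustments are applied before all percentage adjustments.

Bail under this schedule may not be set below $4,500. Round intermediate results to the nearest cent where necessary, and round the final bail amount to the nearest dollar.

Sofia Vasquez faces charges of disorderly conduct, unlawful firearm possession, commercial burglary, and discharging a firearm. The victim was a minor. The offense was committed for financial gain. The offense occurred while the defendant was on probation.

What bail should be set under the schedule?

$431,700

Base amounts from the schedule: disorderly conduct $3,800; unlawful firearm possession $20,500; commercial burglary $132,000; discharging a firearm $117,500.
Stacking rule: sum of all bases. $3,800 + $20,500 + $132,000 + $117,500 = $273,800.
Offense was committed for financial gain (+$14,000 flat): $273,800 + $14,000 = $287,800.
Net percentage adjustment: +40% +10% = +50%. $287,800 × 1.5 = $431,700.
$431,700 is at or above the $4,500 minimum.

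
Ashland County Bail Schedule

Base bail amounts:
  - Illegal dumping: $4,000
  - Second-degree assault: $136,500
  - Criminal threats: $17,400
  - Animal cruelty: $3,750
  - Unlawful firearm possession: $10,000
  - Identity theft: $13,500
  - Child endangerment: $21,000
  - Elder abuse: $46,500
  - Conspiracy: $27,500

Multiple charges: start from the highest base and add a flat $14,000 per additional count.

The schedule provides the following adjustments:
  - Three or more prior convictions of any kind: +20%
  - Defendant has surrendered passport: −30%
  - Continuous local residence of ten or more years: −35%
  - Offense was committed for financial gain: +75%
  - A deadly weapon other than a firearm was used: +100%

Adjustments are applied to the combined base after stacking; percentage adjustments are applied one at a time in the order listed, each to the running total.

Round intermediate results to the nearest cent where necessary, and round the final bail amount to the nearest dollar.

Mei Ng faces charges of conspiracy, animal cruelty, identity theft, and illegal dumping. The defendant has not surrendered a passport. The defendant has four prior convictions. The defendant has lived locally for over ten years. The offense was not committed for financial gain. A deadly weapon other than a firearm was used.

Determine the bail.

Base amounts from the schedule: conspiracy $27,500; animal cruelty $3,750; identity theft $13,500; illegal dumping $4,000.
Stacking rule: highest base plus $14,000 per additional charge. Highest is conspiracy at $27,500; 3 additional charges → +$42,000. Combined base = $69,500.
Three or more prior convictions of any kind (+20%): $69,500 × 1.2 = $83,400.
Continuous local residence of ten or more years (−35%): $83,400 × 0.65 = $54,210.
A deadly weapon other than a firearm was used (+100%): $54,210 × 2 = $108,420.

$108,420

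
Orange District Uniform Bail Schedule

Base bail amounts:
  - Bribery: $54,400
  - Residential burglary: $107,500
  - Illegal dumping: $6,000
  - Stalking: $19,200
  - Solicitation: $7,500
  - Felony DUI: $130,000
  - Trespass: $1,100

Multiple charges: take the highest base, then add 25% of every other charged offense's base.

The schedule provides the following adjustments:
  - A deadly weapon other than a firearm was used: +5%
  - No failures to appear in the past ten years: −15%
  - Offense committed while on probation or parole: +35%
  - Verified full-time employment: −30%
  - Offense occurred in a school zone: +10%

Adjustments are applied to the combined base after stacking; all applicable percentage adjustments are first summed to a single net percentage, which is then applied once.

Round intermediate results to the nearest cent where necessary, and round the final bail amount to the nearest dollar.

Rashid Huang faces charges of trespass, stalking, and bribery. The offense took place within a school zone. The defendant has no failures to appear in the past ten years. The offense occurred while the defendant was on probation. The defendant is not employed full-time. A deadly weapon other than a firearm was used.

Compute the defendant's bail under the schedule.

Base amounts from the schedule: trespass $1,100; stalking $19,200; bribery $54,400.
Stacking rule: highest base plus 25% of each additional charge. Highest is bribery at $54,400. Additional: $1,100 × 25% = $275; $19,200 × 25% = $4,800. Combined base = $54,400 + $5,075 = $59,475.
Net percentage adjustment: +5% −15% +35% +10% = +35%. $59,475 × 1.35 = $80,291.25.
Rounded to the nearest dollar: $80,291.

$80,291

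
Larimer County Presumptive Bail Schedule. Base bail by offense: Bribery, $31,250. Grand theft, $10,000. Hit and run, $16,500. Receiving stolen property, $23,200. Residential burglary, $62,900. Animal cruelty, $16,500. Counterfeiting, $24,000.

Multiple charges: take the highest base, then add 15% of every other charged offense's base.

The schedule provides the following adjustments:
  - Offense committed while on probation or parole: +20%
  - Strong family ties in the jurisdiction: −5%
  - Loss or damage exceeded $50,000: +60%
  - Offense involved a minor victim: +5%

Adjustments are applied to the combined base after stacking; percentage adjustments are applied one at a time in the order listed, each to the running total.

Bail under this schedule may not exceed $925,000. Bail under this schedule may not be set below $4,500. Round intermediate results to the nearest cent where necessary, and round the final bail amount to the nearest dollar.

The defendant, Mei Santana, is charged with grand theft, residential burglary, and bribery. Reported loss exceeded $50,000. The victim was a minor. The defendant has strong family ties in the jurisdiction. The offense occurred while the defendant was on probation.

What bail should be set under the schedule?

$132,316

Base amounts from the schedule: grand theft $10,000; residential burglary $62,900; bribery $31,250.
Stacking rule: highest base plus 15% of each additional charge. Highest is residential burglary at $62,900. Additional: $10,000 × 15% = $1,500; $31,250 × 15% = $4,687.50. Combined base = $62,900 + $6,187.50 = $69,087.50.
Offense committed while on probation or parole (+20%): $69,087.50 × 1.2 = $82,905.
Strong family ties in the jurisdiction (−5%): $82,905 × 0.95 = $78,759.75.
Loss or damage exceeded $50,000 (+60%): $78,759.75 × 1.6 = $126,015.60.
Offense involved a minor victim (+5%): $126,015.60 × 1.05 = $132,316.38.
$132,316.38 is within the $925,000 maximum.
$132,316.38 is at or above the $4,500 minimum.
Rounded to the nearest dollar: $132,316.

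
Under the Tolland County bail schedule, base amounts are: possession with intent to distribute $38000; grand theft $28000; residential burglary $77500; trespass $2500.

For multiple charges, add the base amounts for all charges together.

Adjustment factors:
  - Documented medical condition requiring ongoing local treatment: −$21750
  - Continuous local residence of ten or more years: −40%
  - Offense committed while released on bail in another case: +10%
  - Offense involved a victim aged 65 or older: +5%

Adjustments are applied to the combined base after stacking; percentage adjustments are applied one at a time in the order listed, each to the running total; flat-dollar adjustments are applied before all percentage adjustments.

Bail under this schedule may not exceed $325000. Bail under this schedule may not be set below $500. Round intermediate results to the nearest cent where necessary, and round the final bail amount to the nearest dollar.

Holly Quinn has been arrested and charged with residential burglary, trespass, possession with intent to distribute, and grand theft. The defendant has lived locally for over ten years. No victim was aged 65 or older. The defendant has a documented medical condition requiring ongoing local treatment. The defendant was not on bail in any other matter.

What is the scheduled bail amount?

$74550

Base amounts from the schedule: residential burglary $77500; trespass $2500; possession with intent to distribute $38000; grand theft $28000.
Stacking rule: sum of all bases. $77500 + $2500 + $38000 + $28000 = $146000.
Documented medical condition requiring ongoing local treatment (−$21750 flat): $146000 − $21750 = $124250.
Continuous local residence of ten or more years (−40%): $124250 × 0.6 = $74550.
$74550 is within the $325000 maximum.
$74550 is at or above the $500 minimum.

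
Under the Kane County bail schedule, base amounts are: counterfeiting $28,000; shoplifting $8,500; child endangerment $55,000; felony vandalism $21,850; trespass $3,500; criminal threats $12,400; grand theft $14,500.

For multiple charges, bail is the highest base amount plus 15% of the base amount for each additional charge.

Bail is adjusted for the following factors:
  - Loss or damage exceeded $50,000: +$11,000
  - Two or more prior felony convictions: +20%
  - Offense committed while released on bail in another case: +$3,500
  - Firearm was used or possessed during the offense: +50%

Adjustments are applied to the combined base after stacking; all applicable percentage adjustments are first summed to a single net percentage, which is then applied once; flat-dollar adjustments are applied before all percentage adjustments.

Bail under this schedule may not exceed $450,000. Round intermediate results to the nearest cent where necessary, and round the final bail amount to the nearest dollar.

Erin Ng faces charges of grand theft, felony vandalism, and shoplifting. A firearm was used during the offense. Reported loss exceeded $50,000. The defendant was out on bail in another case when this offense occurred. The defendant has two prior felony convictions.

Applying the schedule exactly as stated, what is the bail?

Base amounts from the schedule: grand theft $14,500; felony vandalism $21,850; shoplifting $8,500.
Stacking rule: highest base plus 15% of each additional charge. Highest is felony vandalism at $21,850. Additional: $14,500 × 15% = $2,175; $8,500 × 15% = $1,275. Combined base = $21,850 + $3,450 = $25,300.
Loss or damage exceeded $50,000 (+$11,000 flat): $25,300 + $11,000 = $36,300.
Offense committed while released on bail in another case (+$3,500 flat): $36,300 + $3,500 = $39,800.
Net percentage adjustment: +20% +50% = +70%. $39,800 × 1.7 = $67,660.
$67,660 is within the $450,000 maximum.

$67,660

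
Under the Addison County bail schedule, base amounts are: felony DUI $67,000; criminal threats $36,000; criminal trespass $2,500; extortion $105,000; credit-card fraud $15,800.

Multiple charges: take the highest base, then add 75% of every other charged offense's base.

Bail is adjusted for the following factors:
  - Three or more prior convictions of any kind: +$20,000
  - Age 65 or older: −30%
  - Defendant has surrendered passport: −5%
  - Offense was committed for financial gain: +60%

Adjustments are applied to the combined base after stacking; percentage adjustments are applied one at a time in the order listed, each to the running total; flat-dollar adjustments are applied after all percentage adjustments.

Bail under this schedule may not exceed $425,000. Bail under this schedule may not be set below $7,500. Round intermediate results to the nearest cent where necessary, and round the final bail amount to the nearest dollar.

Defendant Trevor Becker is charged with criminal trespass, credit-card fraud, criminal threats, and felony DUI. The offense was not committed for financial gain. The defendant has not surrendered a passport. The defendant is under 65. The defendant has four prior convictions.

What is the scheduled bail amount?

Base amounts from the schedule: criminal trespass $2,500; credit-card fraud $15,800; criminal threats $36,000; felony DUI $67,000.
Stacking rule: highest base plus 75% of each additional charge. Highest is felony DUI at $67,000. Additional: $2,500 × 75% = $1,875; $15,800 × 75% = $11,850; $36,000 × 75% = $27,000. Combined base = $67,000 + $40,725 = $107,725.
Three or more prior convictions of any kind (+$20,000 flat): $107,725 + $20,000 = $127,725.
$127,725 is within the $425,000 maximum.
$127,725 is at or above the $7,500 minimum.

$127,725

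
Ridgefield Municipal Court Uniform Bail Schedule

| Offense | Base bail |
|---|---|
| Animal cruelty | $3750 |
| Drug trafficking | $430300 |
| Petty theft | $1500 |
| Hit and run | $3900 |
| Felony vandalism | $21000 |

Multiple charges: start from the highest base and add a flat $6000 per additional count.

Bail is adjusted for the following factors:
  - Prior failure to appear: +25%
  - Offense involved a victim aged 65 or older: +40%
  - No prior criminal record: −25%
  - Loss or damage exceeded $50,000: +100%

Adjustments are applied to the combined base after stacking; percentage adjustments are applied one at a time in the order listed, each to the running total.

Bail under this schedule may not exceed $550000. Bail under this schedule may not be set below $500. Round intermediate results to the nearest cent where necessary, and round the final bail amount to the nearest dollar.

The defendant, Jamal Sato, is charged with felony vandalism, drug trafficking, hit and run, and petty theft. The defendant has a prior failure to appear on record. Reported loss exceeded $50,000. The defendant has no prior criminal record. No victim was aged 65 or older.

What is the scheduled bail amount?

$550000

Base amounts from the schedule: felony vandalism $21000; drug trafficking $430300; hit and run $3900; petty theft $1500.
Stacking rule: highest base plus $6000 per additional charge. Highest is drug trafficking at $430300; 3 additional charges → +$18000. Combined base = $448300.
Prior failure to appear (+25%): $448300 × 1.25 = $560375.
No prior criminal record (−25%): $560375 × 0.75 = $420281.25.
Loss or damage exceeded $50,000 (+100%): $420281.25 × 2 = $840562.50.
Result $840562.50 exceeds the maximum of $550000; bail is capped at $550000.
$550000 is at or above the $500 minimum.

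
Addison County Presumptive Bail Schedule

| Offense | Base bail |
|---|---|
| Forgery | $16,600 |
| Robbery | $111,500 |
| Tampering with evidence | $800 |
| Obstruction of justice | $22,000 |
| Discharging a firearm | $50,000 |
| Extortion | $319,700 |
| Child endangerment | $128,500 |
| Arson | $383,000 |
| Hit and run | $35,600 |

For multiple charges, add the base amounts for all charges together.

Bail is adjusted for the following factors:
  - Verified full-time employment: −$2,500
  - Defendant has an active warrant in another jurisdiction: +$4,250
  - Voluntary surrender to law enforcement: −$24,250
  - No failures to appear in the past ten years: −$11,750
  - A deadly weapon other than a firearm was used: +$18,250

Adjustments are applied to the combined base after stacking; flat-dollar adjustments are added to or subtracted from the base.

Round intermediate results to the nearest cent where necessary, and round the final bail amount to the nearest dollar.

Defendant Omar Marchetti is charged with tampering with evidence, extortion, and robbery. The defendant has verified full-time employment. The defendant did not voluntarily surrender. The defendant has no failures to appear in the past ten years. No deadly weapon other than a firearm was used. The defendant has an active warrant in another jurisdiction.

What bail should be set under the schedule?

Base amounts from the schedule: tampering with evidence $800; extortion $319,700; robbery $111,500.
Stacking rule: sum of all bases. $800 + $319,700 + $111,500 = $432,000.
Verified full-time employment (−$2,500 flat): $432,000 − $2,500 = $429,500.
Defendant has an active warrant in another jurisdiction (+$4,250 flat): $429,500 + $4,250 = $433,750.
No failures to appear in the past ten years (−$11,750 flat): $433,750 − $11,750 = $422,000.

$422,000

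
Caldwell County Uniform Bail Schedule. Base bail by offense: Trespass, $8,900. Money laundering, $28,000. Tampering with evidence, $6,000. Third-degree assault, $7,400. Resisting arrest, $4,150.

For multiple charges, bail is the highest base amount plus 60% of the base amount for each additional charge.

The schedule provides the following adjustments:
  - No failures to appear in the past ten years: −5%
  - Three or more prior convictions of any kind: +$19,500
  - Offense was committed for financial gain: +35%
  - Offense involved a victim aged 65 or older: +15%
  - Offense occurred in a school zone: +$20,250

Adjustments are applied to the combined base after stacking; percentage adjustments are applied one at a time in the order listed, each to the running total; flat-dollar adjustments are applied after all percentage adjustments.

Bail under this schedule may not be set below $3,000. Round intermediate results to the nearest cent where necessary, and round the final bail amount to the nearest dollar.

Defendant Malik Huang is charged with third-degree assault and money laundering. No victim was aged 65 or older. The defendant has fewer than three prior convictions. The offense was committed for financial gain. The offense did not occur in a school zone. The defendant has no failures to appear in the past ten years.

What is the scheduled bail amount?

$41,604

Base amounts from the schedule: third-degree assault $7,400; money laundering $28,000.
Stacking rule: highest base plus 60% of each additional charge. Highest is money laundering at $28,000. Additional: $7,400 × 60% = $4,440. Combined base = $28,000 + $4,440 = $32,440.
No failures to appear in the past ten years (−5%): $32,440 × 0.95 = $30,818.
Offense was committed for financial gain (+35%): $30,818 × 1.35 = $41,604.30.
$41,604.30 is at or above the $3,000 minimum.
Rounded to the nearest dollar: $41,604.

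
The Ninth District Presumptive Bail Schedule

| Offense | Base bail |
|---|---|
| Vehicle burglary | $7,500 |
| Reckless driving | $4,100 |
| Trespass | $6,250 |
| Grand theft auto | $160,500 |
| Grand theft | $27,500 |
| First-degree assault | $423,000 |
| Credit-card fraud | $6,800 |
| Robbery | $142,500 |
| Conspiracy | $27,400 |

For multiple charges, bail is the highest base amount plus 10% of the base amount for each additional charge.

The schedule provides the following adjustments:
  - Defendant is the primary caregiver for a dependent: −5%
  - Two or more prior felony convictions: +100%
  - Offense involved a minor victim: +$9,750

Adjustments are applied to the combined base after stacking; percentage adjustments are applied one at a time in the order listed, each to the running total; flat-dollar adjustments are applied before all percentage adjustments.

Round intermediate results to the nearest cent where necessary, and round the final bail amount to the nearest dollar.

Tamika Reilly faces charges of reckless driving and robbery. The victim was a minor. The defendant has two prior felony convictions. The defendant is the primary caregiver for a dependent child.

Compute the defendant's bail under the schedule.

$290,054

Base amounts from the schedule: reckless driving $4,100; robbery $142,500.
Stacking rule: highest base plus 10% of each additional charge. Highest is robbery at $142,500. Additional: $4,100 × 10% = $410. Combined base = $142,500 + $410 = $142,910.
Offense involved a minor victim (+$9,750 flat): $142,910 + $9,750 = $152,660.
Defendant is the primary caregiver for a dependent (−5%): $152,660 × 0.95 = $145,027.
Two or more prior felony convictions (+100%): $145,027 × 2 = $290,054.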